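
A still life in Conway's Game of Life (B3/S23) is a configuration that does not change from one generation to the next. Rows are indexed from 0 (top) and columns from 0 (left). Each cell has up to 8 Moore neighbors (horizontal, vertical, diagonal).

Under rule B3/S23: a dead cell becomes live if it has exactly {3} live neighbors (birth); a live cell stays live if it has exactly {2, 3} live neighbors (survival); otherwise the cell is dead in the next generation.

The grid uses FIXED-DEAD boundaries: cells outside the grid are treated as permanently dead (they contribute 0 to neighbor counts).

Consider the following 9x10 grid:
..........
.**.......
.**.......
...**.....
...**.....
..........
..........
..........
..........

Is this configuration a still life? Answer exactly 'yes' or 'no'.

Compute generation 1 and compare to generation 0 (given above):
Generation 1:
..........
.**.......
.*........
....*.....
...**.....
..........
..........
..........
..........
Cell (2,2) differs: gen0=1 vs gen1=0 -> NOT a still life.

Answer: no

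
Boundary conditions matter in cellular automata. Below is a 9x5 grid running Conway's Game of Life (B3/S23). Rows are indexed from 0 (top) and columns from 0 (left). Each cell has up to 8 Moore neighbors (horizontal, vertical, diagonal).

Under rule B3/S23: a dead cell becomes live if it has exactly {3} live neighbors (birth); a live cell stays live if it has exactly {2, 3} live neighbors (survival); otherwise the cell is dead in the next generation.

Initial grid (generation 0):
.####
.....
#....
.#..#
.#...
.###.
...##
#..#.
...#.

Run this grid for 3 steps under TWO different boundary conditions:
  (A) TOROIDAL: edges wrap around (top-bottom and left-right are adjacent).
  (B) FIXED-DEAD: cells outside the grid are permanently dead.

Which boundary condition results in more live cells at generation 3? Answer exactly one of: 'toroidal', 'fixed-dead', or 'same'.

Answer: toroidal

Derivation:
Under TOROIDAL boundary, generation 3:
.....
.....
.##..
##.##
##.##
..#..
...#.
##...
##...
Population = 16

Under FIXED-DEAD boundary, generation 3:
.....
##...
#....
####.
#...#
.....
.#..#
..##.
.....
Population = 13

Comparison: toroidal=16, fixed-dead=13 -> toroidal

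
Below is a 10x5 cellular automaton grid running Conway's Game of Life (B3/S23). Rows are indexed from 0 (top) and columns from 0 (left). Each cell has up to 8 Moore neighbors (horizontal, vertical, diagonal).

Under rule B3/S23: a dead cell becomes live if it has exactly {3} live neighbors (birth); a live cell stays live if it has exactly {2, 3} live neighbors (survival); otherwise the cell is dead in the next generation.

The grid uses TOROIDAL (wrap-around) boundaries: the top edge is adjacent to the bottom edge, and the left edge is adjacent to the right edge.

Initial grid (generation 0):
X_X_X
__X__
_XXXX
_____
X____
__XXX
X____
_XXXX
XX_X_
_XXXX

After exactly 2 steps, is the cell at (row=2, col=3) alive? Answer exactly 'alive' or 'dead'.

Simulating step by step:
Generation 0 (given above): 24 live cells
Generation 1: 18 live cells
X___X
_____
_XXX_
XXXXX
___XX
XX_XX
X____
___X_
_____
_____
Generation 2: 12 live cells
_____
XXXXX
_____
_____
_____
_XXX_
XXXX_
_____
_____
_____

Cell (2,3) at generation 2: 0 -> dead

Answer: dead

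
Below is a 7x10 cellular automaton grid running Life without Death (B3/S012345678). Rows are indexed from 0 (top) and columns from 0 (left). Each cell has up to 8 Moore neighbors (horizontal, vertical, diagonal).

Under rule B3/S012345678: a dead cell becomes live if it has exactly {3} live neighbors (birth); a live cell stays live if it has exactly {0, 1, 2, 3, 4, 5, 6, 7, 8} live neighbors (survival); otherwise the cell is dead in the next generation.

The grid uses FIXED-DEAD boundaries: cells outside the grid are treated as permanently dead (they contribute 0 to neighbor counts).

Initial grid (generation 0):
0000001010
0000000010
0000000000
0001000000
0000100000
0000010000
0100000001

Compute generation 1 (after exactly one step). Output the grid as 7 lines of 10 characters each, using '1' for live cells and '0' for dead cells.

Answer: 0000001110
0000000110
0000000000
0001000000
0000100000
0000010000
0100000001

Derivation:
Simulating step by step:
Generation 0 (given above): 8 live cells
Generation 1: 10 live cells
(generation 1 grid is the final answer)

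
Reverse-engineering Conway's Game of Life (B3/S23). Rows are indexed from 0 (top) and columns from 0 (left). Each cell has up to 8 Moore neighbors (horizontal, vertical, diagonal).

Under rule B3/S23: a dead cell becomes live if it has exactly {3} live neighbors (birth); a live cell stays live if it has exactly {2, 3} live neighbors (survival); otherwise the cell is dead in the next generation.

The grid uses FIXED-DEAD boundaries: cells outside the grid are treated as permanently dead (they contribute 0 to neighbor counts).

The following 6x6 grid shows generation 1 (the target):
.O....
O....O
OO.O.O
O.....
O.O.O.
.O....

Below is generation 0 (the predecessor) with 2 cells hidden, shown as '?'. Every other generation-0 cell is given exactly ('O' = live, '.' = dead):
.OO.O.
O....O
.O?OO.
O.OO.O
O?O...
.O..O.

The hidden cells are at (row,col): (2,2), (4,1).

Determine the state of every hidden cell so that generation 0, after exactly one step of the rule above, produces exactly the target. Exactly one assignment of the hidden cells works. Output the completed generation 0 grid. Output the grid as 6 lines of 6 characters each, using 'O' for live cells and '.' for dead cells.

Answer: .OO.O.
O....O
.O.OO.
O.OO.O
O.O...
.O..O.

Derivation:
Hidden generation-0 cells (in order): (2,2), (4,1).
A hidden cell only influences target cells in its own 3x3 neighborhood. Try each of the 2^2 = 4 assignments, step the completed generation 0 forward once under B3/S23, and compare with the target:
  (2,2)=. (4,1)=. -> step reproduces the target at every cell -> ACCEPT
  (2,2)=. (4,1)=O -> step gives (4,2)='.' but target has 'O' -> reject
  (2,2)=O (4,1)=. -> step gives (2,1)='.' but target has 'O' -> reject
  (2,2)=O (4,1)=O -> step gives (2,1)='.' but target has 'O' -> reject
Unique solution: (2,2)=dead, (4,1)=dead.
Check: live-neighbor counts of every cell in the completed generation 0:
221212
244442
334343
254441
253432
222201
Applying B3/S23 to generation 0 with these counts gives:
.O....
O....O
OO.O.O
O.....
O.O.O.
.O....
which matches the target exactly.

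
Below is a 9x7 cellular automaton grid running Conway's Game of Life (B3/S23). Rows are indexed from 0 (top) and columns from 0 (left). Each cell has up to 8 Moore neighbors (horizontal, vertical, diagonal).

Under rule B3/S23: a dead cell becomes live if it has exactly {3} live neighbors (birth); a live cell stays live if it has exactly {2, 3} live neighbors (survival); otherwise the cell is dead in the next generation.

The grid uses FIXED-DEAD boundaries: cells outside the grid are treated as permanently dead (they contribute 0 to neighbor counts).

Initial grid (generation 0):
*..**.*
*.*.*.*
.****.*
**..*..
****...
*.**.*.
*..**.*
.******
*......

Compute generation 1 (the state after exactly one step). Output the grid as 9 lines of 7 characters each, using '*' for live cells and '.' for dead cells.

Answer: .*.**..
*.....*
....*..
....**.
.......
*....*.
*.....*
***...*
.*****.

Derivation:
Simulating step by step:
Generation 0 (given above): 35 live cells
Generation 1: 21 live cells
(generation 1 grid is the final answer)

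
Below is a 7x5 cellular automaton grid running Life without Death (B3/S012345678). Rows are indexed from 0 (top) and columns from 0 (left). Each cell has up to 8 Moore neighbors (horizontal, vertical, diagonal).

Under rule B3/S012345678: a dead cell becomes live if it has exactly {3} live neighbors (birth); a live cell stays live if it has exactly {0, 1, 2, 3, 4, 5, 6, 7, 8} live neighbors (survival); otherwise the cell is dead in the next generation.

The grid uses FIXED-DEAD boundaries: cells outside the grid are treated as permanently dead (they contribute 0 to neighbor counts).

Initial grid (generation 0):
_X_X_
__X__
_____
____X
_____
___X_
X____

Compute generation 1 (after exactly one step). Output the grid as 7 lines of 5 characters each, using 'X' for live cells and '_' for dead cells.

Answer: _XXX_
__X__
_____
____X
_____
___X_
X____

Derivation:
Simulating step by step:
Generation 0 (given above): 6 live cells
Generation 1: 7 live cells
(generation 1 grid is the final answer)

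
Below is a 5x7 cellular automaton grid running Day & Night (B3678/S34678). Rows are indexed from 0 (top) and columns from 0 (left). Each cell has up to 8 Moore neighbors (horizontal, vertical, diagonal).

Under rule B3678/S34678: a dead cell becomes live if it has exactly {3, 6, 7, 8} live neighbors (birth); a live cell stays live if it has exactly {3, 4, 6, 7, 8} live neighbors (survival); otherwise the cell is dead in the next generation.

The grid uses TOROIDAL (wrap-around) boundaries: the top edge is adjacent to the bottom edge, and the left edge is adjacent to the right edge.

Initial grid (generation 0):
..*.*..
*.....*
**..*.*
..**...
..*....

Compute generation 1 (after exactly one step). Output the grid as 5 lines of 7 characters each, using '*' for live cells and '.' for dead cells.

Answer: .*.*...
*..*..*
****.**
*.**...
.**....

Derivation:
Simulating step by step:
Generation 0 (given above): 11 live cells
Generation 1: 16 live cells
(generation 1 grid is the final answer)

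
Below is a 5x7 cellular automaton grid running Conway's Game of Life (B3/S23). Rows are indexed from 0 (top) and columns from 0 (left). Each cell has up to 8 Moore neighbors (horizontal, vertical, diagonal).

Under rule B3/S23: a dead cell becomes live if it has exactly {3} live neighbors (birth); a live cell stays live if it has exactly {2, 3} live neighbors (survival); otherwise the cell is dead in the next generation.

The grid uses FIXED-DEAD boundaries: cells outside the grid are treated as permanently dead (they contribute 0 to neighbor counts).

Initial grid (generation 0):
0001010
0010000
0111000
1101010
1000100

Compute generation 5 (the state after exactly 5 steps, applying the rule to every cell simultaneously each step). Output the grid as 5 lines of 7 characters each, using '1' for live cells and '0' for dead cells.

Answer: 0000000
0000000
0000000
0000000
0000000

Derivation:
Simulating step by step:
Generation 0 (given above): 12 live cells
Generation 1: 10 live cells
0000000
0100100
1001100
1001000
1100100
Generation 2: 12 live cells
0000000
0001100
1111100
1011000
1100000
Generation 3: 7 live cells
0000000
0100100
1000000
0000100
1110000
Generation 4: 2 live cells
0000000
0000000
0000000
1000000
0100000
Generation 5: 0 live cells
(generation 5 grid is the final answer)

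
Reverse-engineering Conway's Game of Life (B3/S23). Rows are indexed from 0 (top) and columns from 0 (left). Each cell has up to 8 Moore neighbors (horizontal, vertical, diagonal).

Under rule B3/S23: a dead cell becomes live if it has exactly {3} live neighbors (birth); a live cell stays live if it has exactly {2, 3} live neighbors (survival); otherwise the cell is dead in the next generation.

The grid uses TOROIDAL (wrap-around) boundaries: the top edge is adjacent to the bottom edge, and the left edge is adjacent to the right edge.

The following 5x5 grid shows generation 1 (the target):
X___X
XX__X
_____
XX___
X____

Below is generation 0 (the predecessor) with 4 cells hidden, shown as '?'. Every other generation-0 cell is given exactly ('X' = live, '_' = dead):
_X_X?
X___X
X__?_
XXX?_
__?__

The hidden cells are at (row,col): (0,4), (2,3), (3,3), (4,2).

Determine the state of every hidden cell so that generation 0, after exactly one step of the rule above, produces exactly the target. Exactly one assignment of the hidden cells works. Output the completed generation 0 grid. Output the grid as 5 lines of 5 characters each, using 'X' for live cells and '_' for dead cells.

Hidden generation-0 cells (in order): (0,4), (2,3), (3,3), (4,2).
A hidden cell only influences target cells in its own 3x3 neighborhood. Try each of the 2^4 = 16 assignments, step the completed generation 0 forward once under B3/S23, and compare with the target:
  (0,4)=_ (2,3)=_ (3,3)=_ (4,2)=_ -> step reproduces the target at every cell -> ACCEPT
  (0,4)=_ (2,3)=_ (3,3)=_ (4,2)=X -> step gives (0,1)='X' but target has '_' -> reject
  (0,4)=_ (2,3)=_ (3,3)=X (4,2)=_ -> step gives (2,2)='X' but target has '_' -> reject
  (0,4)=_ (2,3)=_ (3,3)=X (4,2)=X -> step gives (0,1)='X' but target has '_' -> reject
  (0,4)=_ (2,3)=X (3,3)=_ (4,2)=_ -> step gives (1,2)='X' but target has '_' -> reject
  (0,4)=_ (2,3)=X (3,3)=_ (4,2)=X -> step gives (0,1)='X' but target has '_' -> reject
  (0,4)=_ (2,3)=X (3,3)=X (4,2)=_ -> step gives (1,2)='X' but target has '_' -> reject
  (0,4)=_ (2,3)=X (3,3)=X (4,2)=X -> step gives (0,1)='X' but target has '_' -> reject
  (0,4)=X (2,3)=_ (3,3)=_ (4,2)=_ -> step gives (0,0)='_' but target has 'X' -> reject
  (0,4)=X (2,3)=_ (3,3)=_ (4,2)=X -> step gives (0,0)='_' but target has 'X' -> reject
  (0,4)=X (2,3)=_ (3,3)=X (4,2)=_ -> step gives (0,0)='_' but target has 'X' -> reject
  (0,4)=X (2,3)=_ (3,3)=X (4,2)=X -> step gives (0,0)='_' but target has 'X' -> reject
  (0,4)=X (2,3)=X (3,3)=_ (4,2)=_ -> step gives (0,0)='_' but target has 'X' -> reject
  (0,4)=X (2,3)=X (3,3)=_ (4,2)=X -> step gives (0,0)='_' but target has 'X' -> reject
  (0,4)=X (2,3)=X (3,3)=X (4,2)=_ -> step gives (0,0)='_' but target has 'X' -> reject
  (0,4)=X (2,3)=X (3,3)=X (4,2)=X -> step gives (0,0)='_' but target has 'X' -> reject
Unique solution: (0,4)=dead, (2,3)=dead, (3,3)=dead, (4,2)=dead.
Check: live-neighbor counts of every cell in the completed generation 0:
31213
33223
45224
23112
34422
Applying B3/S23 to generation 0 with these counts gives:
X___X
XX__X
_____
XX___
X____
which matches the target exactly.

Answer: _X_X_
X___X
X____
XXX__
_____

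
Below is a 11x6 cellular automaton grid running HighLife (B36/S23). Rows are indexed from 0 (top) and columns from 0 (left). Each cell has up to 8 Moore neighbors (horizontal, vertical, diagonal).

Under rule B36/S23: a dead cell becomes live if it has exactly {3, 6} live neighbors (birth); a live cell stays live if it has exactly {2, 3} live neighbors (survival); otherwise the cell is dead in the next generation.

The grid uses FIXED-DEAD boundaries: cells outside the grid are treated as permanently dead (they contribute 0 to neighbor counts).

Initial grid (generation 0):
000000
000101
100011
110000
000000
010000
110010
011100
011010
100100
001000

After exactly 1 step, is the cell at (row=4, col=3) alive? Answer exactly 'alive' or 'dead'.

Simulating step by step:
Generation 0 (given above): 20 live cells
Generation 1: 17 live cells
000000
000001
110011
110000
110000
110000
100100
000010
100010
000100
000000

Cell (4,3) at generation 1: 0 -> dead

Answer: dead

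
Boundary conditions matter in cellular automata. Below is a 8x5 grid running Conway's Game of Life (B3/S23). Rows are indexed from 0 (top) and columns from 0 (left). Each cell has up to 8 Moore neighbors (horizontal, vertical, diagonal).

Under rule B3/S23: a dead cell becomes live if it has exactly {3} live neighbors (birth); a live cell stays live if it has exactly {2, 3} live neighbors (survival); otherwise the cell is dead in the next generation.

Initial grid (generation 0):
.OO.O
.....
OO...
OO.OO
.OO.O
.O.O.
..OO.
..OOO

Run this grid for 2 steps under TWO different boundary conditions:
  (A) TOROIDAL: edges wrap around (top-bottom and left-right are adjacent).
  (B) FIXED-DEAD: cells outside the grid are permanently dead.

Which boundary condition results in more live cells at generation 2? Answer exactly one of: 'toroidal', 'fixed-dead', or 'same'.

Answer: toroidal

Derivation:
Under TOROIDAL boundary, generation 2:
..O.O
.....
.OOO.
..O..
O...O
OO...
.O...
..OOO
Population = 14

Under FIXED-DEAD boundary, generation 2:
.....
O.O..
O.O..
.OOOO
....O
.....
.OOO.
.....
Population = 12

Comparison: toroidal=14, fixed-dead=12 -> toroidal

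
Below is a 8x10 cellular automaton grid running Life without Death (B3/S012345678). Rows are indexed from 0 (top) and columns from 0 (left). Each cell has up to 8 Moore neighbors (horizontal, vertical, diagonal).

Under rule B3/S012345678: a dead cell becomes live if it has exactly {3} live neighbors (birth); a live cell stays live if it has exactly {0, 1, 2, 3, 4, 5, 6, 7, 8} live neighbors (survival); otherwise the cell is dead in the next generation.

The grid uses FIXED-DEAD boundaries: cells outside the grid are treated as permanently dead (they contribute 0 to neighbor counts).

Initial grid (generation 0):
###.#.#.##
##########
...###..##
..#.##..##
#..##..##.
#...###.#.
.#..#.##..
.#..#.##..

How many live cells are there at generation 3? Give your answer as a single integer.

Simulating step by step:
Generation 0 (given above): 45 live cells
Generation 1: 51 live cells
###.#.#.##
##########
...###..##
..#.###.##
##.##..##.
##..###.#.
##.##.###.
.#..#.##..
Generation 2: 57 live cells
###.#.#.##
##########
...###..##
.##.###.##
##.##..##.
##..###.##
##.##.###.
#####.###.
Generation 3: 59 live cells
###.#.#.##
##########
#..###..##
###.###.##
##.##..##.
##..###.##
##.##.###.
#####.###.
Population at generation 3: 59

Answer: 59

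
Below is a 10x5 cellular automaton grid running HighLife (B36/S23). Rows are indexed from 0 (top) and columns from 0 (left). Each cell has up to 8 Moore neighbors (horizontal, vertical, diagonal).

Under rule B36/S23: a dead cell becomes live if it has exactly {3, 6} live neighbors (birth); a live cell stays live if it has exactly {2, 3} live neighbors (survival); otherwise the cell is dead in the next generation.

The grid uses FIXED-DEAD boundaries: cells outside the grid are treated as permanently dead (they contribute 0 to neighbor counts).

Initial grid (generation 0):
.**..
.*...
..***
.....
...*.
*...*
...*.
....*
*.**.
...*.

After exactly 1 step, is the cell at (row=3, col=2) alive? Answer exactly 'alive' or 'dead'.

Simulating step by step:
Generation 0 (given above): 15 live cells
Generation 1: 18 live cells
.**..
.*...
..**.
..*.*
.....
...**
...**
..*.*
..***
..**.

Cell (3,2) at generation 1: 1 -> alive

Answer: alive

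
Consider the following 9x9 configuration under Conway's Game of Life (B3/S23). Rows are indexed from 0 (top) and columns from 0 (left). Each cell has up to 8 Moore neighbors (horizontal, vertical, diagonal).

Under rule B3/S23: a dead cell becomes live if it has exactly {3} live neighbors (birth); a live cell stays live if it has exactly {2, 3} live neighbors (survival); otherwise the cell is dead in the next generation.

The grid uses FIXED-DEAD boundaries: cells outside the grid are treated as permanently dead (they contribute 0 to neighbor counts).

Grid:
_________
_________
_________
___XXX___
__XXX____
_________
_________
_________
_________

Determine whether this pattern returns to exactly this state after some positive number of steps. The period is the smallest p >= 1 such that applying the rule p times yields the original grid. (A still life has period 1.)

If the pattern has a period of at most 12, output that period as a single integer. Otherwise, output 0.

Simulating and comparing each generation to the original:
Gen 0 (original, given above): 6 live cells
Gen 1: 6 live cells, differs from original
Gen 2: 6 live cells, MATCHES original -> period = 2

Answer: 2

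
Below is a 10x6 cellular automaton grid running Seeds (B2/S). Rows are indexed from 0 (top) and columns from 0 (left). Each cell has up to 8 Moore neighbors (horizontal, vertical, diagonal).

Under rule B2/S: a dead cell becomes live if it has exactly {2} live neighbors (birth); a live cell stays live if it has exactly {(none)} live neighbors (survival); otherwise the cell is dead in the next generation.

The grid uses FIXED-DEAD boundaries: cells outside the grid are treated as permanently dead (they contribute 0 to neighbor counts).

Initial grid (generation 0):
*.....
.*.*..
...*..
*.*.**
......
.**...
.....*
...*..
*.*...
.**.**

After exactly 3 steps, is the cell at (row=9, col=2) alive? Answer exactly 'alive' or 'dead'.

Simulating step by step:
Generation 0 (given above): 18 live cells
Generation 1: 18 live cells
.**...
*...*.
*....*
.*....
*...**
......
.*.**.
.**.*.
.....*
*.....
Generation 2: 17 live cells
*..*..
..**.*
....*.
......
.*....
***...
*....*
*.....
*.***.
......
Generation 3: 10 live cells
.*....
.*....
..*..*
......
......
......
..*...
..*..*
......
.**.*.

Cell (9,2) at generation 3: 1 -> alive

Answer: alive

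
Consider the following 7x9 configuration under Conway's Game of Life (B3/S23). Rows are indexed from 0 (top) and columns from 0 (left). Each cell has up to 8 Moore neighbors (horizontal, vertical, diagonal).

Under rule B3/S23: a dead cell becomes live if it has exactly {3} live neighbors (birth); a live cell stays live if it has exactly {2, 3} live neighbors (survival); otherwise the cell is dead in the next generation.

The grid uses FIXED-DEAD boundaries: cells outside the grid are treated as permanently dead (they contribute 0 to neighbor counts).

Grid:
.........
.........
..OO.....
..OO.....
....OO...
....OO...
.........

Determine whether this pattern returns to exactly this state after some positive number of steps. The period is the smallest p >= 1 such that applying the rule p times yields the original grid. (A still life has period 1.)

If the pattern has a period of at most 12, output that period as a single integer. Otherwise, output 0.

Simulating and comparing each generation to the original:
Gen 0 (original, given above): 8 live cells
Gen 1: 6 live cells, differs from original
Gen 2: 8 live cells, MATCHES original -> period = 2

Answer: 2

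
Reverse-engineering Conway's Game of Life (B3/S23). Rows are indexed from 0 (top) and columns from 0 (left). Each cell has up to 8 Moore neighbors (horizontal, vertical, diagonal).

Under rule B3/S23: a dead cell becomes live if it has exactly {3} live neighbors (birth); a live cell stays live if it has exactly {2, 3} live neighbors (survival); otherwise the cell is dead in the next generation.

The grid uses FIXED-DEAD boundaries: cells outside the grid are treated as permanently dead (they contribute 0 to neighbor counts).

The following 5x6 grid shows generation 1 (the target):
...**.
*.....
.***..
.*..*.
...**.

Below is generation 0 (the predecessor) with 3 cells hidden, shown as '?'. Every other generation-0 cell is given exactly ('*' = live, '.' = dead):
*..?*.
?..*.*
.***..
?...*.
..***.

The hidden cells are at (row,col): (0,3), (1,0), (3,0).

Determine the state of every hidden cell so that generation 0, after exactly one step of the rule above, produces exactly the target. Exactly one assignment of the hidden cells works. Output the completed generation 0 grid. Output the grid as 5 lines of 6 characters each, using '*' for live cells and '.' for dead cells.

Hidden generation-0 cells (in order): (0,3), (1,0), (3,0).
A hidden cell only influences target cells in its own 3x3 neighborhood. Try each of the 2^3 = 8 assignments, step the completed generation 0 forward once under B3/S23, and compare with the target:
  (0,3)=. (1,0)=. (3,0)=. -> step gives (0,3)='.' but target has '*' -> reject
  (0,3)=. (1,0)=. (3,0)=* -> step gives (0,3)='.' but target has '*' -> reject
  (0,3)=. (1,0)=* (3,0)=. -> step gives (0,3)='.' but target has '*' -> reject
  (0,3)=. (1,0)=* (3,0)=* -> step gives (0,3)='.' but target has '*' -> reject
  (0,3)=* (1,0)=. (3,0)=. -> step gives (1,0)='.' but target has '*' -> reject
  (0,3)=* (1,0)=. (3,0)=* -> step gives (1,0)='.' but target has '*' -> reject
  (0,3)=* (1,0)=* (3,0)=. -> step reproduces the target at every cell -> ACCEPT
  (0,3)=* (1,0)=* (3,0)=* -> step gives (2,0)='*' but target has '.' -> reject
Unique solution: (0,3)=live, (1,0)=live, (3,0)=dead.
Check: live-neighbor counts of every cell in the completed generation 0:
122232
245451
223342
135632
011322
Applying B3/S23 to generation 0 with these counts gives:
...**.
*.....
.***..
.*..*.
...**.
which matches the target exactly.

Answer: *..**.
*..*.*
.***..
....*.
..***.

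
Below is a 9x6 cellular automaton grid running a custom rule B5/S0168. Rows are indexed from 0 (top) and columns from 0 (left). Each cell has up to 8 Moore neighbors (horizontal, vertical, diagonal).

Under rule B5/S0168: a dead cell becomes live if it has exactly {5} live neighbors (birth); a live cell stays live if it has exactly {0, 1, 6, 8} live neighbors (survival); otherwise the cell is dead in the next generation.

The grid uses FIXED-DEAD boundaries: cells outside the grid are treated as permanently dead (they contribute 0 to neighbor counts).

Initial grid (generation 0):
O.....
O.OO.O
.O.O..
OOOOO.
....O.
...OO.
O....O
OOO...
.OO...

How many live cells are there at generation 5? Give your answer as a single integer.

Simulating step by step:
Generation 0 (given above): 22 live cells
Generation 1: 4 live cells
O.....
.....O
....O.
......
......
......
.....O
......
......
Generation 2: 4 live cells
O.....
.....O
....O.
......
......
......
.....O
......
......
Generation 3: 4 live cells
O.....
.....O
....O.
......
......
......
.....O
......
......
Generation 4: 4 live cells
O.....
.....O
....O.
......
......
......
.....O
......
......
Generation 5: 4 live cells
O.....
.....O
....O.
......
......
......
.....O
......
......
Population at generation 5: 4

Answer: 4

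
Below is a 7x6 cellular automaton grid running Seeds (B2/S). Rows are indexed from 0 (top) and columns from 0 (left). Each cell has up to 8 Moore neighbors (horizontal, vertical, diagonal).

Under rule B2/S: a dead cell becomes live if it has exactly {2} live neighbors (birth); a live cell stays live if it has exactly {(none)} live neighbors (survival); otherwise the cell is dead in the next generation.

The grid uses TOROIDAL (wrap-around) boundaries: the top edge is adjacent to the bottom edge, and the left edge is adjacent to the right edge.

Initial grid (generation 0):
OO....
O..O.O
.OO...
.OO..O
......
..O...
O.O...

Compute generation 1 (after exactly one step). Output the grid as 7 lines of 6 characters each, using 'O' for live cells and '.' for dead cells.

Simulating step by step:
Generation 0 (given above): 13 live cells
Generation 1: 9 live cells
(generation 1 grid is the final answer)

Answer: ...OO.
....O.
......
...O..
O..O..
...O..
...O.O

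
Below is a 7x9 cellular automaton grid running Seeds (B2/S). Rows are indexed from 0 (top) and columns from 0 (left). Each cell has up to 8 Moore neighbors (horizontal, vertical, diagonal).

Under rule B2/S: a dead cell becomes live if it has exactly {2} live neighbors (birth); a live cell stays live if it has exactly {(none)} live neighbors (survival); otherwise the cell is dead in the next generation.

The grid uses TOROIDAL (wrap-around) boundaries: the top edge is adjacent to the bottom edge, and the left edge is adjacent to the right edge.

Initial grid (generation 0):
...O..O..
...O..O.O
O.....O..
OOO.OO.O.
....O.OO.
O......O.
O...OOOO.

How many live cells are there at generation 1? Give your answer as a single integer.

Answer: 10

Derivation:
Simulating step by step:
Generation 0 (given above): 23 live cells
Generation 1: 10 live cells
O.O......
O.O.O....
.........
.........
..O......
.O.O.....
.O.O.....
Population at generation 1: 10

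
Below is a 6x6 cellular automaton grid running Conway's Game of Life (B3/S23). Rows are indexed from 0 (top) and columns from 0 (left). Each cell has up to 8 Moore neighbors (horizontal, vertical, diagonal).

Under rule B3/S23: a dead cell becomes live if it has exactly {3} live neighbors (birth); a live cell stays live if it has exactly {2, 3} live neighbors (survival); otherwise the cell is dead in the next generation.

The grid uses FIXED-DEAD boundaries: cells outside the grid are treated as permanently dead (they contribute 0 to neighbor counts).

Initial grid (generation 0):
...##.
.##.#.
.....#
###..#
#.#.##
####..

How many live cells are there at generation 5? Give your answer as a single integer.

Answer: 7

Derivation:
Simulating step by step:
Generation 0 (given above): 18 live cells
Generation 1: 20 live cells
..###.
..#.##
#..###
#.##.#
....##
#.###.
Generation 2: 11 live cells
..#.##
.##...
......
.##...
.....#
...###
Generation 3: 11 live cells
.###..
.###..
......
......
..##.#
....##
Generation 4: 10 live cells
.#.#..
.#.#..
..#...
......
...#.#
...###
Generation 5: 7 live cells
......
.#.#..
..#...
......
...#.#
...#.#
Population at generation 5: 7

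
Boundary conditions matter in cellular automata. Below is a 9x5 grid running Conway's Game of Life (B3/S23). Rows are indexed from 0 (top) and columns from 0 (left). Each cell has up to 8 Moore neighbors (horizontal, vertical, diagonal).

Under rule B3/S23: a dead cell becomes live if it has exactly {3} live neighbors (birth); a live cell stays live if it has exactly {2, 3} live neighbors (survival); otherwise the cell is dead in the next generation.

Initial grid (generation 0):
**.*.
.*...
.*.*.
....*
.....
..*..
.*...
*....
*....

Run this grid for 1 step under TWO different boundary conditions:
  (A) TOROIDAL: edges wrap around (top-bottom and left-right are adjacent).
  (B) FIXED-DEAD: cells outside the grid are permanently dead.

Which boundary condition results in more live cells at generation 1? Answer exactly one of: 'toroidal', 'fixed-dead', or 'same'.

Answer: toroidal

Derivation:
Under TOROIDAL boundary, generation 1:
***.*
.*..*
*.*..
.....
.....
.....
.*...
**...
*....
Population = 12

Under FIXED-DEAD boundary, generation 1:
***..
.*...
..*..
.....
.....
.....
.*...
**...
.....
Population = 8

Comparison: toroidal=12, fixed-dead=8 -> toroidal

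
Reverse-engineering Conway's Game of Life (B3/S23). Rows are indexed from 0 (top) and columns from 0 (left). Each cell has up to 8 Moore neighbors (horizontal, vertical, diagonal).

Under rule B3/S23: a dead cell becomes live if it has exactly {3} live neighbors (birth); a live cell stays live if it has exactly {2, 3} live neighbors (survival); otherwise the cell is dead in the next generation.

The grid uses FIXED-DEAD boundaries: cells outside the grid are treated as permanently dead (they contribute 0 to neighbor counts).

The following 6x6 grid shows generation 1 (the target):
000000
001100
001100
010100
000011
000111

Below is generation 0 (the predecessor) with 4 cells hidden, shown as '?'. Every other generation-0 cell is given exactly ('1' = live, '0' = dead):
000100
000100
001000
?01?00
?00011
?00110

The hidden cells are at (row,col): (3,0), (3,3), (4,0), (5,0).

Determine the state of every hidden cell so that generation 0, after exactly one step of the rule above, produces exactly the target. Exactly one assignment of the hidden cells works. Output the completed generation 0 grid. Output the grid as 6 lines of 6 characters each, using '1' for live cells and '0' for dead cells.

Answer: 000100
000100
001000
001000
100011
000110

Derivation:
Hidden generation-0 cells (in order): (3,0), (3,3), (4,0), (5,0).
A hidden cell only influences target cells in its own 3x3 neighborhood. Try each of the 2^4 = 16 assignments, step the completed generation 0 forward once under B3/S23, and compare with the target:
  (3,0)=0 (3,3)=0 (4,0)=0 (5,0)=0 -> step gives (3,1)='0' but target has '1' -> reject
  (3,0)=0 (3,3)=0 (4,0)=0 (5,0)=1 -> step gives (3,1)='0' but target has '1' -> reject
  (3,0)=0 (3,3)=0 (4,0)=1 (5,0)=0 -> step reproduces the target at every cell -> ACCEPT
  (3,0)=0 (3,3)=0 (4,0)=1 (5,0)=1 -> step gives (4,1)='1' but target has '0' -> reject
  (3,0)=0 (3,3)=1 (4,0)=0 (5,0)=0 -> step gives (2,3)='0' but target has '1' -> reject
  (3,0)=0 (3,3)=1 (4,0)=0 (5,0)=1 -> step gives (2,3)='0' but target has '1' -> reject
  (3,0)=0 (3,3)=1 (4,0)=1 (5,0)=0 -> step gives (2,3)='0' but target has '1' -> reject
  (3,0)=0 (3,3)=1 (4,0)=1 (5,0)=1 -> step gives (2,3)='0' but target has '1' -> reject
  (3,0)=1 (3,3)=0 (4,0)=0 (5,0)=0 -> step gives (2,1)='1' but target has '0' -> reject
  (3,0)=1 (3,3)=0 (4,0)=0 (5,0)=1 -> step gives (2,1)='1' but target has '0' -> reject
  (3,0)=1 (3,3)=0 (4,0)=1 (5,0)=0 -> step gives (2,1)='1' but target has '0' -> reject
  (3,0)=1 (3,3)=0 (4,0)=1 (5,0)=1 -> step gives (2,1)='1' but target has '0' -> reject
  (3,0)=1 (3,3)=1 (4,0)=0 (5,0)=0 -> step gives (2,1)='1' but target has '0' -> reject
  (3,0)=1 (3,3)=1 (4,0)=0 (5,0)=1 -> step gives (2,1)='1' but target has '0' -> reject
  (3,0)=1 (3,3)=1 (4,0)=1 (5,0)=0 -> step gives (2,1)='1' but target has '0' -> reject
  (3,0)=1 (3,3)=1 (4,0)=1 (5,0)=1 -> step gives (2,1)='1' but target has '0' -> reject
Unique solution: (3,0)=dead, (3,3)=dead, (4,0)=live, (5,0)=dead.
Check: live-neighbor counts of every cell in the completed generation 0:
002120
013220
022310
131322
022432
111233
Applying B3/S23 to generation 0 with these counts gives:
000000
001100
001100
010100
000011
000111
which matches the target exactly.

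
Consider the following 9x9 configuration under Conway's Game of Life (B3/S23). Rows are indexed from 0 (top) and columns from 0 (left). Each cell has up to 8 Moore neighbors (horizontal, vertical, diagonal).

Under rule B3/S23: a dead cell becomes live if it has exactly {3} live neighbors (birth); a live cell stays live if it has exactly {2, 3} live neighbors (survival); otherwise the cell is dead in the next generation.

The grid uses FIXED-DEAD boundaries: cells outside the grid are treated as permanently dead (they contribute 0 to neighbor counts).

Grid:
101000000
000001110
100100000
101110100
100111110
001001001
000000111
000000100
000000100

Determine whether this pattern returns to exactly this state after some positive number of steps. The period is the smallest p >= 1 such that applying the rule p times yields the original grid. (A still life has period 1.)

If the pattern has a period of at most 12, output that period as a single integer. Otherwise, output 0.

Simulating and comparing each generation to the original:
Gen 0 (original, given above): 26 live cells
Gen 1: 19 live cells, differs from original
Gen 2: 22 live cells, differs from original
Gen 3: 12 live cells, differs from original
Gen 4: 5 live cells, differs from original
Gen 5: 7 live cells, differs from original
Gen 6: 6 live cells, differs from original
Gen 7: 6 live cells, differs from original
Gen 8: 8 live cells, differs from original
Gen 9: 8 live cells, differs from original
Gen 10: 12 live cells, differs from original
Gen 11: 12 live cells, differs from original
Gen 12: 20 live cells, differs from original
No period found within 12 steps.

Answer: 0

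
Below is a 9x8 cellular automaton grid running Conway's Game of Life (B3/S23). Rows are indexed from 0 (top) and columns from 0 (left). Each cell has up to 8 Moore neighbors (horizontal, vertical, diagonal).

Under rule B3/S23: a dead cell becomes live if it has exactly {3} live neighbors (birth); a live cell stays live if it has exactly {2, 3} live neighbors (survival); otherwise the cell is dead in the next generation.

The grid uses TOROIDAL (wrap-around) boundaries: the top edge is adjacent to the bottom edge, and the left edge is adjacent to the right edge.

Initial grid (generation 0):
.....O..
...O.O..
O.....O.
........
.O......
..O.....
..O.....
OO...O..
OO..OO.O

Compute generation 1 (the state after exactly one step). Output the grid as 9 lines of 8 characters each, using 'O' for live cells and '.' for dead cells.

Simulating step by step:
Generation 0 (given above): 16 live cells
Generation 1: 17 live cells
(generation 1 grid is the final answer)

Answer: O....O..
....OOO.
........
........
........
.OO.....
..O.....
..O.OOOO
.O..OO.O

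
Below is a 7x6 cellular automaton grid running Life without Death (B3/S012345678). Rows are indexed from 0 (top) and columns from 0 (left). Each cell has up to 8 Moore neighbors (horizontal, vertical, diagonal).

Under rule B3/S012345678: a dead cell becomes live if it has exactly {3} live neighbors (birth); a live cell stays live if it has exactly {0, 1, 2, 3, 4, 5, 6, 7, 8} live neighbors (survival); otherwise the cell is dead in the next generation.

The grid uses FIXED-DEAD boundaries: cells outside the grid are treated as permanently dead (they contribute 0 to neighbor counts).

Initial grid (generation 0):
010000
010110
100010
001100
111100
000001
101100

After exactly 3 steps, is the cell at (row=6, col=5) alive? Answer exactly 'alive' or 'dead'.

Simulating step by step:
Generation 0 (given above): 16 live cells
Generation 1: 25 live cells
011000
111110
110010
101110
111110
100011
101100
Generation 2: 30 live cells
111000
111110
110011
101111
111110
100011
111110
Generation 3: 32 live cells
111000
111111
110011
101111
111110
100011
111111

Cell (6,5) at generation 3: 1 -> alive

Answer: alive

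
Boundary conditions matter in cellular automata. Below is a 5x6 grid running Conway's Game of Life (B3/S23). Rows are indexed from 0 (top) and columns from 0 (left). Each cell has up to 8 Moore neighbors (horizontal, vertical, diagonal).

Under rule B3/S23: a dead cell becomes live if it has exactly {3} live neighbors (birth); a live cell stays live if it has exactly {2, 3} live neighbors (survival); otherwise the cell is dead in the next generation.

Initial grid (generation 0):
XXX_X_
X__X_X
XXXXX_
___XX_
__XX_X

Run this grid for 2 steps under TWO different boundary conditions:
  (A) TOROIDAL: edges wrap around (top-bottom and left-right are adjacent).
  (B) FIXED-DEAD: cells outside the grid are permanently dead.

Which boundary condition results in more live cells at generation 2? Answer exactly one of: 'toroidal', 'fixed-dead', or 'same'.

Answer: fixed-dead

Derivation:
Under TOROIDAL boundary, generation 2:
______
______
XX____
______
X____X
Population = 4

Under FIXED-DEAD boundary, generation 2:
_XXXX_
___X_X
____XX
_XX_X_
______
Population = 11

Comparison: toroidal=4, fixed-dead=11 -> fixed-dead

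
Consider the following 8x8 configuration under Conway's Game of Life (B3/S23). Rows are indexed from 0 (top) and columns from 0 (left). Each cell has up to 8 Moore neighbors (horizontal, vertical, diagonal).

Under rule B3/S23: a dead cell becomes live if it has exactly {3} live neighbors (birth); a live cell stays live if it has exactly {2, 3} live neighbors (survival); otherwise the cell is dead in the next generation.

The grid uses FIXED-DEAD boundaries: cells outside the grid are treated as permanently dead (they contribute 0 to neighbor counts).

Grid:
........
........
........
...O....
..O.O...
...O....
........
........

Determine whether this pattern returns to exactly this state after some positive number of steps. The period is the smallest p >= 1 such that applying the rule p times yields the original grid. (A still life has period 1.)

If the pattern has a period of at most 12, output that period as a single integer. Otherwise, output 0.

Simulating and comparing each generation to the original:
Gen 0 (original, given above): 4 live cells
Gen 1: 4 live cells, MATCHES original -> period = 1

Answer: 1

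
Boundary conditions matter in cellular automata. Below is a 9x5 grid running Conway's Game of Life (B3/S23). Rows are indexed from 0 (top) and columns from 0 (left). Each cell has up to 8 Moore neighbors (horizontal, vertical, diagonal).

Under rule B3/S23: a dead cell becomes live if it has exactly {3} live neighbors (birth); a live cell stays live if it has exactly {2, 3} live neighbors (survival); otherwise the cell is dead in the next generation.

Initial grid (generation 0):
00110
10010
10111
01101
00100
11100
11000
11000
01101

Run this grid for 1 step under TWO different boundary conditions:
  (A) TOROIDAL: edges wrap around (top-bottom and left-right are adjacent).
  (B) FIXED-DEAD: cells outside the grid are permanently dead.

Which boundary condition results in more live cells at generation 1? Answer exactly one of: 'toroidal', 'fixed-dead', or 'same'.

Answer: fixed-dead

Derivation:
Under TOROIDAL boundary, generation 1:
10000
10000
00000
00001
00000
10100
00001
00001
00001
Population = 8

Under FIXED-DEAD boundary, generation 1:
00110
00000
10001
00001
10000
10100
00000
00000
11100
Population = 11

Comparison: toroidal=8, fixed-dead=11 -> fixed-dead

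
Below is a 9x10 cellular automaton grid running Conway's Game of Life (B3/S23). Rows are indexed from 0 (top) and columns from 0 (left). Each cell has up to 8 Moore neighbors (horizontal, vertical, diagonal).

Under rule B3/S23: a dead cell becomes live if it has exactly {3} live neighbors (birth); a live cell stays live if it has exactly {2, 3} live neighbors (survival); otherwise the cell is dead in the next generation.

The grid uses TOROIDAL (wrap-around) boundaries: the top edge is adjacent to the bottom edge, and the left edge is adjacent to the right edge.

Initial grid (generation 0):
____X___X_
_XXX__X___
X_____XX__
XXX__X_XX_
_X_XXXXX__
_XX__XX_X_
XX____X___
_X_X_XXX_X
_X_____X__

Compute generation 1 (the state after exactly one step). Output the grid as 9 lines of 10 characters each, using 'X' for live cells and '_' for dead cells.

Simulating step by step:
Generation 0 (given above): 37 live cells
Generation 1: 33 live cells
(generation 1 grid is the final answer)

Answer: _X_X___X__
_XXX_XX___
X__X_X__XX
X_XX____XX
___X_____X
___X______
____X___XX
_X___X_XX_
X_X_XX_X__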